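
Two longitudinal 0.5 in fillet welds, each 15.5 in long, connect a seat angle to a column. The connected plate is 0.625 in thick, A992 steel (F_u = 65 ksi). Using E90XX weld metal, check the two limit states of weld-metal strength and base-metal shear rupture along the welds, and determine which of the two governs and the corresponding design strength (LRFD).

φR_n ≈ 444 kips (weld metal governs)

E90XX → F_EXX = 90 ksi.
t_e = 0.707 × 0.5 = 0.3535 in; L = 31 in.
Weld metal: φR_n = 0.75 × 0.6 × 90 × 0.3535 × 31 = 443.8 kips.
Base metal (shear rupture): φR_n = 0.75 × 0.6 × 65 × 0.625 × 31 = 566.7 kips.
Governing: weld metal.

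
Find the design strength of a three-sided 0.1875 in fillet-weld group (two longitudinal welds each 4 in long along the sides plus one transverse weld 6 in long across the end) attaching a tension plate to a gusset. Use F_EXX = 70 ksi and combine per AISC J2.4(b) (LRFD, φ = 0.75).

t_e = 0.707 × 0.1875 = 0.1326 in.
R_nwl = 0.6 × 70 × 0.1326 × 8 = 44.54 kip (longitudinal, 2 welds).
R_nwt = 0.6 × 70 × 0.1326 × 6 = 33.41 kip (transverse, base value).
(i) R_nwl + R_nwt = 77.95 kip; (ii) 0.85 R_nwl + 1.5 R_nwt = 87.97 kip.
R_n = max = 87.97 kip [governs: (ii)]; φR_n = 65.98 kip.

φR_n ≈ 66 kip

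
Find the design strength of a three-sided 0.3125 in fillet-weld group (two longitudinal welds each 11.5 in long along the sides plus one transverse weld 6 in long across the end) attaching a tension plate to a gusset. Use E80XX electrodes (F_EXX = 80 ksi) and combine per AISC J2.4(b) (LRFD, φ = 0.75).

φR_n ≈ 231 kips

t_e = 0.707 × 0.3125 = 0.2209 in.
R_nwl = 0.6 × 80 × 0.2209 × 23 = 243.9 kips (longitudinal, 2 welds).
R_nwt = 0.6 × 80 × 0.2209 × 6 = 63.63 kips (transverse, base value).
(i) R_nwl + R_nwt = 307.5 kips; (ii) 0.85 R_nwl + 1.5 R_nwt = 302.8 kips.
R_n = max = 307.5 kips [governs: (i)]; φR_n = 230.7 kips.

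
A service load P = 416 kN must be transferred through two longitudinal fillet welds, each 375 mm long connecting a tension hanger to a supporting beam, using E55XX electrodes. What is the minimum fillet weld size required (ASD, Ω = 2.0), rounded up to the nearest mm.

w = 5 mm

E55XX → F_EXX = 550 MPa.
Total weld length L = 750 mm.
Required throat t_e = P × Ω / (0.6 F_EXX × L) = 416 × 2.0 / (0.6 × 550 × 750 × 10⁻³) = 3.362 mm.
Required leg w = t_e / 0.707 = 4.755 mm → use 5 mm.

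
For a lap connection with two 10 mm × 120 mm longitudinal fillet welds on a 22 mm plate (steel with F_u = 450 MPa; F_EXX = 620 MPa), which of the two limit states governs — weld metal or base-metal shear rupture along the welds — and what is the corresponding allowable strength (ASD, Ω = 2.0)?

t_e = 0.707 × 10 = 7.07 mm; L = 240 mm.
Weld metal: R_n/Ω = (1/2.0) × 0.6 × 620 × 7.07 × 240 × 10⁻³ = 315.6 kN.
Base metal (shear rupture): R_n/Ω = (1/2.0) × 0.6 × 450 × 22 × 240 × 10⁻³ = 712.8 kN.
Governing: weld metal.

R_n/Ω ≈ 316 kN (weld metal governs)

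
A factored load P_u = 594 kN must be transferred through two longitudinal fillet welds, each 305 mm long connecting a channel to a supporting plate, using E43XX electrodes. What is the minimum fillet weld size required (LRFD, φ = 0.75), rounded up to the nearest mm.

w = 8 mm

E43XX → F_EXX = 430 MPa.
Total weld length L = 610 mm.
Required throat t_e = P_u / (φ × 0.6 F_EXX × L) = 594 / (0.75 × 0.6 × 430 × 610 × 10⁻³) = 5.032 mm.
Required leg w = t_e / 0.707 = 7.118 mm → use 8 mm.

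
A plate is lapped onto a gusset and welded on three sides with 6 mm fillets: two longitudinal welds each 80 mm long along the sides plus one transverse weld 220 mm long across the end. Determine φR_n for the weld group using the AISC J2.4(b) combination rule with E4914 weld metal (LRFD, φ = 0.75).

φR_n ≈ 436 kN

E49XX → F_EXX = 490 MPa.
t_e = 0.707 × 6 = 4.242 mm.
R_nwl = 0.6 × 490 × 4.242 × 160 × 10⁻³ = 199.5 kN (longitudinal, 2 welds).
R_nwt = 0.6 × 490 × 4.242 × 220 × 10⁻³ = 274.4 kN (transverse, base value).
(i) R_nwl + R_nwt = 473.9 kN; (ii) 0.85 R_nwl + 1.5 R_nwt = 581.2 kN.
R_n = max = 581.2 kN [governs: (ii)]; φR_n = 435.9 kN.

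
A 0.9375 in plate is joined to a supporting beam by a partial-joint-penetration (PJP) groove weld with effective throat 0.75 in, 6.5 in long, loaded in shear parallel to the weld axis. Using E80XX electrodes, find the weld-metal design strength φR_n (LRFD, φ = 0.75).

φR_n ≈ 176 kips

E80XX → F_EXX = 80 ksi.
Effective throat (given) t_e = 0.75 in.
A_we = 0.75 × 6.5 = 4.875 in².
F_nw = 0.6 F_EXX = 48 ksi.
φR_n = 0.75 × 48 × 4.875 = 175.5 kips.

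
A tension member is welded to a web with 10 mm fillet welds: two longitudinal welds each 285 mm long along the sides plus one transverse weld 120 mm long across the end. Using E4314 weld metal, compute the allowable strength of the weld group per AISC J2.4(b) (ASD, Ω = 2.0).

R_n/Ω ≈ 629 kN

E43XX → F_EXX = 430 MPa.
t_e = 0.707 × 10 = 7.07 mm.
R_nwl = 0.6 × 430 × 7.07 × 570 × 10⁻³ = 1040 kN (longitudinal, 2 welds).
R_nwt = 0.6 × 430 × 7.07 × 120 × 10⁻³ = 218.9 kN (transverse, base value).
(i) R_nwl + R_nwt = 1259 kN; (ii) 0.85 R_nwl + 1.5 R_nwt = 1212 kN.
R_n = max = 1259 kN [governs: (i)]; R_n/Ω = 629.3 kN.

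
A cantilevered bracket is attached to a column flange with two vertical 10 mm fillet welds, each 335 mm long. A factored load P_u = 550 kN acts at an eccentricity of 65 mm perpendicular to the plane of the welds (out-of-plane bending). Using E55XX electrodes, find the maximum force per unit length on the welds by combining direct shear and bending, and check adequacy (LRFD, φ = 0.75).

E55XX → F_EXX = 550 MPa.
L_w = 2 × 335 = 670 mm; section modulus (unit throat) S = 2 × L²/6 = 37410 mm².
Direct shear f_v = P/L_w = 550×10³/670 = 820.9 N/mm.
Moment M = P × e = 550×10³ × 65 = 35750000 N·mm; bending f_b = M/S = 955.7 N/mm.
f_max = √(f_v² + f_b²) = √(820.9² + 955.7²) = 1260 N/mm.
φr_n = 0.75 × 0.6 × 550 × (0.707 × 10) = 1750 N/mm → adequate.

f_max ≈ 1260 N/mm; adequate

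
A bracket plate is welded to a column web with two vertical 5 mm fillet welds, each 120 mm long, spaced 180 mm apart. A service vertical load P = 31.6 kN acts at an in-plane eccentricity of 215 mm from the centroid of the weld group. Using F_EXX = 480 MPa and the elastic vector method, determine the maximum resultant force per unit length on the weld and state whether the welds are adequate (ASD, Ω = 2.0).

Total weld length L_w = 240 mm. Treat welds as unit-width lines.
Polar moment about centroid: J = 2[d³/12 + d(b/2)²] = 2[120³/12 + 120×90²] = 2232000 mm³.
Direct shear f_v = P/L_w = 31.6×10³ / 240 = 131.7 N/mm (vertical).
Torsion M = P·e = 31.6×10³ × 215 = 6794000 N·mm.
Critical point at (x, y) = (90, 60) from centroid. f_tx = M·y/J = 182.6 N/mm; f_ty = M·x/J = 274 N/mm.
Resultant f_max = √[f_tx² + (f_v + f_ty)²] = √[182.6² + (131.7 + 274)²] = 444.8 N/mm.
Capacity per unit length: r_n/Ω = (1/2.0) × 0.6 × 480 × (0.707 × 5) = 509 N/mm.
444.8 ≤ 509 → adequate.

f_max ≈ 445 N/mm; adequate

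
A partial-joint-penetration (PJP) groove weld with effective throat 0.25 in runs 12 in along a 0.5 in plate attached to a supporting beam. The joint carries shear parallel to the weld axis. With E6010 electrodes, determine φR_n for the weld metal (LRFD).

E60XX → F_EXX = 60 ksi.
Effective throat (given) t_e = 0.25 in.
A_we = 0.25 × 12 = 3 in².
F_nw = 0.6 F_EXX = 36 ksi.
φR_n = 0.75 × 36 × 3 = 81 kips.

φR_n ≈ 81 kips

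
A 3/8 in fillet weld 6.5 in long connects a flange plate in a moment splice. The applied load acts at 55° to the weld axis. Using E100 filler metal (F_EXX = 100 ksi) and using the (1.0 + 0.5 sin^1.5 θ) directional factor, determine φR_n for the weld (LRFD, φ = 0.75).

φR_n ≈ 106 kip

t_e = 0.707 × 0.375 = 0.2651 in; A_we = 0.2651 × 6.5 = 1.723 in².
Directional factor: 1.0 + 0.5 sin^1.5(55°) = 1.371.
F_nw = 0.6 × 100 × 1.371 = 82.24 ksi.
φR_n = 0.75 × 82.24 × 1.723 = 106.3 kip.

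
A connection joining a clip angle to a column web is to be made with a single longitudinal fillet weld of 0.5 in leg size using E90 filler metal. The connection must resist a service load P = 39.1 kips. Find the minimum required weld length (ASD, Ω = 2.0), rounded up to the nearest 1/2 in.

E90XX → F_EXX = 90 ksi.
Throat t_e = 0.707 × 0.5 = 0.3535 in.
r_n/Ω = (0.6 × 90 × 0.3535) / 2.0 = 9.544 kip/in.
L_req = P / (r_n/Ω) = 39.1 / 9.544 = 4.097 in total.
Round up → use L = 4.5 in.

L = 4.5 in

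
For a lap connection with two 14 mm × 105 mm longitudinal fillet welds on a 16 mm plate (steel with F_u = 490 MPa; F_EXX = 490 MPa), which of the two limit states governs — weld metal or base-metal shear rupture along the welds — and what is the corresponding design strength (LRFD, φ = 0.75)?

t_e = 0.707 × 14 = 9.898 mm; L = 210 mm.
Weld metal: φR_n = 0.75 × 0.6 × 490 × 9.898 × 210 × 10⁻³ = 458.3 kN.
Base metal (shear rupture): φR_n = 0.75 × 0.6 × 490 × 16 × 210 × 10⁻³ = 740.9 kN.
Governing: weld metal.

φR_n ≈ 458 kN (weld metal governs)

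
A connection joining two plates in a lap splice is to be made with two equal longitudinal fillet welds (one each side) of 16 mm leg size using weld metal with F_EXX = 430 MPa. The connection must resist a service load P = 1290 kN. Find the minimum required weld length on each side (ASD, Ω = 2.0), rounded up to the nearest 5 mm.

Throat t_e = 0.707 × 16 = 11.31 mm.
r_n/Ω = (0.6 × 430 × 11.31) / 2.0 = 1459 N/mm = 1.459 kN/mm.
L_req = P / (r_n/Ω) = 1290 / 1.459 = 884 mm total.
Per side: 884 / 2 = 442 mm.
Round up → use L = 445 mm on each side.

L = 445 mm on each side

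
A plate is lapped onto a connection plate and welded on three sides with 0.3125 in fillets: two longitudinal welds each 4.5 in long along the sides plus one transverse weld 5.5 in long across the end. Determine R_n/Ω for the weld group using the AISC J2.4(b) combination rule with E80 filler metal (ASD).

R_n/Ω ≈ 84.3 kip

E80XX → F_EXX = 80 ksi.
t_e = 0.707 × 0.3125 = 0.2209 in.
R_nwl = 0.6 × 80 × 0.2209 × 9 = 95.44 kip (longitudinal, 2 welds).
R_nwt = 0.6 × 80 × 0.2209 × 5.5 = 58.33 kip (transverse, base value).
(i) R_nwl + R_nwt = 153.8 kip; (ii) 0.85 R_nwl + 1.5 R_nwt = 168.6 kip.
R_n = max = 168.6 kip [governs: (ii)]; R_n/Ω = 84.31 kip.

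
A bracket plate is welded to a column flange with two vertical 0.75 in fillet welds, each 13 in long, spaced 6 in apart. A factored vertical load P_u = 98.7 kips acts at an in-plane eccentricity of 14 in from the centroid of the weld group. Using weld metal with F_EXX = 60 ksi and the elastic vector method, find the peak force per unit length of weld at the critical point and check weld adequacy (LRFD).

Total weld length L_w = 26 in. Treat welds as unit-width lines.
Polar moment about centroid: J = 2[d³/12 + d(b/2)²] = 2[13³/12 + 13×3²] = 600.2 in³.
Direct shear f_v = P/L_w = 98.7 / 26 = 3.796 kip/in (vertical).
Torsion M = P·e = 98.7 × 14 = 1381.8 kip·in.
Critical point at (x, y) = (3, 6.5) from centroid. f_tx = M·y/J = 14.97 kip/in; f_ty = M·x/J = 6.907 kip/in.
Resultant f_max = √[f_tx² + (f_v + f_ty)²] = √[14.97² + (3.796 + 6.907)²] = 18.4 kip/in.
Capacity per unit length: φr_n = 0.75 × 0.6 × 60 × (0.707 × 0.75) = 14.32 kip/in.
18.4 > 14.32 → NOT adequate.

f_max ≈ 18.4 kip/in; NOT adequate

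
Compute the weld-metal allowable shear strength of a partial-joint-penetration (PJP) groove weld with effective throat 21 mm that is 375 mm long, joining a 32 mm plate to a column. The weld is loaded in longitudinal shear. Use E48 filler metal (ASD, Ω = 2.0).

E48XX → F_EXX = 480 MPa.
Effective throat (given) t_e = 21 mm.
A_we = 21 × 375 = 7875 mm².
F_nw = 0.6 F_EXX = 288 MPa.
R_n/Ω = (288 × 7875) / 2.0 × 10⁻³ = 1134 kN.

R_n/Ω ≈ 1130 kN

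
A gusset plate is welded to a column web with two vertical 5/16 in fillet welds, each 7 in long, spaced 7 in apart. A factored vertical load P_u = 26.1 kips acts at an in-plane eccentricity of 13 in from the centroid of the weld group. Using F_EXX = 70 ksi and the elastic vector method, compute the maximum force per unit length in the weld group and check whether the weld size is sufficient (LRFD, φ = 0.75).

f_max ≈ 8.76 kip/in; NOT adequate

Total weld length L_w = 14 in. Treat welds as unit-width lines.
Polar moment about centroid: J = 2[d³/12 + d(b/2)²] = 2[7³/12 + 7×3.5²] = 228.7 in³.
Direct shear f_v = P/L_w = 26.1 / 14 = 1.864 kip/in (vertical).
Torsion M = P·e = 26.1 × 13 = 339.3 kip·in.
Critical point at (x, y) = (3.5, 3.5) from centroid. f_tx = M·y/J = 5.193 kip/in; f_ty = M·x/J = 5.193 kip/in.
Resultant f_max = √[f_tx² + (f_v + f_ty)²] = √[5.193² + (1.864 + 5.193)²] = 8.763 kip/in.
Capacity per unit length: φr_n = 0.75 × 0.6 × 70 × (0.707 × 0.3125) = 6.96 kip/in.
8.763 > 6.96 → NOT adequate.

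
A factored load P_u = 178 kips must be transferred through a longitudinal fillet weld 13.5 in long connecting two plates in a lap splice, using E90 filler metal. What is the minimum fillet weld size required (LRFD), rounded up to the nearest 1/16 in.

w = 1/2 in

E90XX → F_EXX = 90 ksi.
Total weld length L = 13.5 in.
Required throat t_e = P_u / (φ × 0.6 F_EXX × L) = 178 / (0.75 × 0.6 × 90 × 13.5) = 0.3256 in.
Required leg w = t_e / 0.707 = 0.4605 in → use 1/2 in.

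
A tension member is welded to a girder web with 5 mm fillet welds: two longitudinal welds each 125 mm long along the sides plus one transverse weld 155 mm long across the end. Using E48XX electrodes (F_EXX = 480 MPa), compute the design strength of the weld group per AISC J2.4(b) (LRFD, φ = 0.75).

φR_n ≈ 340 kN

t_e = 0.707 × 5 = 3.535 mm.
R_nwl = 0.6 × 480 × 3.535 × 250 × 10⁻³ = 254.5 kN (longitudinal, 2 welds).
R_nwt = 0.6 × 480 × 3.535 × 155 × 10⁻³ = 157.8 kN (transverse, base value).
(i) R_nwl + R_nwt = 412.3 kN; (ii) 0.85 R_nwl + 1.5 R_nwt = 453 kN.
R_n = max = 453 kN [governs: (ii)]; φR_n = 339.8 kN.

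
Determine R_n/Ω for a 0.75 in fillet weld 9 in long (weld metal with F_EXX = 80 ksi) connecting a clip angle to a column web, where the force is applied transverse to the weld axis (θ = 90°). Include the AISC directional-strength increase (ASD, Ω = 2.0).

t_e = 0.707 × 0.75 = 0.5302 in; A_we = 0.5302 × 9 = 4.772 in².
Directional factor: 1.0 + 0.5 sin^1.5(90°) = 1.5.
F_nw = 0.6 × 80 × 1.5 = 72 ksi.
R_n/Ω = (72 × 4.772) / 2.0 = 171.8 kips.

R_n/Ω ≈ 172 kips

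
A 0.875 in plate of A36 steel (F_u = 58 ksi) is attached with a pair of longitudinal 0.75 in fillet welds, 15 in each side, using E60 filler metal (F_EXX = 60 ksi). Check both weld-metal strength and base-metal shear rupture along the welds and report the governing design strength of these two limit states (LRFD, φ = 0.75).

t_e = 0.707 × 0.75 = 0.5302 in; L = 30 in.
Weld metal: φR_n = 0.75 × 0.6 × 60 × 0.5302 × 30 = 429.5 kip.
Base metal (shear rupture): φR_n = 0.75 × 0.6 × 58 × 0.875 × 30 = 685.1 kip.
Governing: weld metal.

φR_n ≈ 430 kip (weld metal governs)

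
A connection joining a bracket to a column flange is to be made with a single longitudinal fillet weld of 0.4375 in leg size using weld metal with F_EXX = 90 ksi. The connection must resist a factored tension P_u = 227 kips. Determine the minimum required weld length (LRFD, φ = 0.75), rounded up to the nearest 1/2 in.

Throat t_e = 0.707 × 0.4375 = 0.3093 in.
φr_n = 0.75 × 0.6 × 90 × 0.3093 = 12.53 kips/in.
L_req = P_u / φr_n = 227 / 12.53 = 18.12 in total.
Round up → use L = 18.5 in.

L = 18.5 in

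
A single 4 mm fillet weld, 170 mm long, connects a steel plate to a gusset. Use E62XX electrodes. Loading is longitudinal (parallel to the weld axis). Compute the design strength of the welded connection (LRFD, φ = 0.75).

φR_n ≈ 134 kN

E62XX → F_EXX = 620 MPa.
Effective throat t_e = 0.707 × 4 = 2.828 mm.
Total length L = 170 mm; A_we = 2.828 × 170 = 480.8 mm².
F_nw = 0.6 F_EXX = 0.6 × 620 = 372 MPa.
φR_n = 0.75 × 372 × 480.8 × 10⁻³ = 134.1 kN.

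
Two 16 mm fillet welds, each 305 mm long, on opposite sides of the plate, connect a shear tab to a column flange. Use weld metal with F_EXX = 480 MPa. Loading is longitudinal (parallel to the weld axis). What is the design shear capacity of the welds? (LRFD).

Effective throat t_e = 0.707 × 16 = 11.31 mm.
Total length L = 610 mm; A_we = 11.31 × 610 = 6900 mm².
F_nw = 0.6 F_EXX = 0.6 × 480 = 288 MPa.
φR_n = 0.75 × 288 × 6900 × 10⁻³ = 1490 kN.

φR_n ≈ 1490 kN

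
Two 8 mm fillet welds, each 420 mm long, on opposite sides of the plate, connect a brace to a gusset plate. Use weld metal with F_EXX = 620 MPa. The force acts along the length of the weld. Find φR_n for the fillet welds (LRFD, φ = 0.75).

Effective throat t_e = 0.707 × 8 = 5.656 mm.
Total length L = 840 mm; A_we = 5.656 × 840 = 4751 mm².
F_nw = 0.6 F_EXX = 0.6 × 620 = 372 MPa.
φR_n = 0.75 × 372 × 4751 × 10⁻³ = 1326 kN.

φR_n ≈ 1330 kN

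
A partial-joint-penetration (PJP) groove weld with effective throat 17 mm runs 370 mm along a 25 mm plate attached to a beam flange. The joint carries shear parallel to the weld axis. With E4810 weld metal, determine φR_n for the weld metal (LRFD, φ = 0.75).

φR_n ≈ 1360 kN

E48XX → F_EXX = 480 MPa.
Effective throat (given) t_e = 17 mm.
A_we = 17 × 370 = 6290 mm².
F_nw = 0.6 F_EXX = 288 MPa.
φR_n = 0.75 × 288 × 6290 × 10⁻³ = 1359 kN.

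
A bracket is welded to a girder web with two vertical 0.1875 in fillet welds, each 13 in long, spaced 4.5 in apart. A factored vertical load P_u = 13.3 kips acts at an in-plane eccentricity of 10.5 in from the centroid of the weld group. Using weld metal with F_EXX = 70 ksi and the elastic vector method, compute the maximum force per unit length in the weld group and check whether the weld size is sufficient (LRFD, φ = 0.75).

Total weld length L_w = 26 in. Treat welds as unit-width lines.
Polar moment about centroid: J = 2[d³/12 + d(b/2)²] = 2[13³/12 + 13×2.25²] = 497.8 in³.
Direct shear f_v = P/L_w = 13.3 / 26 = 0.5115 kip/in (vertical).
Torsion M = P·e = 13.3 × 10.5 = 139.65 kip·in.
Critical point at (x, y) = (2.25, 6.5) from centroid. f_tx = M·y/J = 1.824 kip/in; f_ty = M·x/J = 0.6312 kip/in.
Resultant f_max = √[f_tx² + (f_v + f_ty)²] = √[1.824² + (0.5115 + 0.6312)²] = 2.152 kip/in.
Capacity per unit length: φr_n = 0.75 × 0.6 × 70 × (0.707 × 0.1875) = 4.176 kip/in.
2.152 ≤ 4.176 → adequate.

f_max ≈ 2.15 kip/in; adequate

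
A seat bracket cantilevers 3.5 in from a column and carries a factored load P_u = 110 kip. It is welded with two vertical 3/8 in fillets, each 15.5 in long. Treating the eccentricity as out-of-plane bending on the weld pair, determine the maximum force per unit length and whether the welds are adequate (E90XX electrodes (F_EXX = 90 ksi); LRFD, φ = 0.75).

f_max ≈ 5.98 kip/in; adequate

L_w = 2 × 15.5 = 31 in; section modulus (unit throat) S = 2 × L²/6 = 80.08 in².
Direct shear f_v = P/L_w = 110/31 = 3.548 kip/in.
Moment M = P × e = 110 × 3.5 = 385 kip·in; bending f_b = M/S = 4.807 kip/in.
f_max = √(f_v² + f_b²) = √(3.548² + 4.807²) = 5.975 kip/in.
φr_n = 0.75 × 0.6 × 90 × (0.707 × 0.375) = 10.74 kip/in → adequate.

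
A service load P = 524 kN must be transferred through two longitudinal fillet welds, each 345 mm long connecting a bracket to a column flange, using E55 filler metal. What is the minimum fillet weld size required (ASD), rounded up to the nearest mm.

w = 7 mm

E55XX → F_EXX = 550 MPa.
Total weld length L = 690 mm.
Required throat t_e = P × Ω / (0.6 F_EXX × L) = 524 × 2.0 / (0.6 × 550 × 690 × 10⁻³) = 4.603 mm.
Required leg w = t_e / 0.707 = 6.51 mm → use 7 mm.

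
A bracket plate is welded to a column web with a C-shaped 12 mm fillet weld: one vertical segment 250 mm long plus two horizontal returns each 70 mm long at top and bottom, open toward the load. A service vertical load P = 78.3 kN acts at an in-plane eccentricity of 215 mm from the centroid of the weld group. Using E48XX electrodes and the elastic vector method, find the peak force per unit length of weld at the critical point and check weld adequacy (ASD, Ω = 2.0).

E48XX → F_EXX = 480 MPa.
Total weld length L_w = 390 mm. Treat welds as unit-width lines.
Centroid: x̄ = 2×70×35 / 390 = 12.56 mm from the vertical weld.
Polar moment about centroid: J = I_x + I_y = [250³/12 + 2×70×125²] + [250×12.56² + 2(70³/12 + 70×22.44²)] = 3657000 mm³.
Direct shear f_v = P/L_w = 78.3×10³ / 390 = 200.8 N/mm (vertical).
Torsion M = P·e = 78.3×10³ × 215 = 16834000 N·mm.
Critical point at (x, y) = (57.44, 125) from centroid. f_tx = M·y/J = 575.5 N/mm; f_ty = M·x/J = 264.4 N/mm.
Resultant f_max = √[f_tx² + (f_v + f_ty)²] = √[575.5² + (200.8 + 264.4)²] = 740 N/mm.
Capacity per unit length: r_n/Ω = (1/2.0) × 0.6 × 480 × (0.707 × 12) = 1222 N/mm.
740 ≤ 1222 → adequate.

f_max ≈ 740 N/mm; adequate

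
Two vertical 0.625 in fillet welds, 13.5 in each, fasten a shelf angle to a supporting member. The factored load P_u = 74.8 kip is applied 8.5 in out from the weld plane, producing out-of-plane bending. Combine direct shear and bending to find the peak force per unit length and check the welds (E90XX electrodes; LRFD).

E90XX → F_EXX = 90 ksi.
L_w = 2 × 13.5 = 27 in; section modulus (unit throat) S = 2 × L²/6 = 60.75 in².
Direct shear f_v = P/L_w = 74.8/27 = 2.77 kip/in.
Moment M = P × e = 74.8 × 8.5 = 635.8 kip·in; bending f_b = M/S = 10.47 kip/in.
f_max = √(f_v² + f_b²) = √(2.77² + 10.47²) = 10.83 kip/in.
φr_n = 0.75 × 0.6 × 90 × (0.707 × 0.625) = 17.9 kip/in → adequate.

f_max ≈ 10.8 kip/in; adequate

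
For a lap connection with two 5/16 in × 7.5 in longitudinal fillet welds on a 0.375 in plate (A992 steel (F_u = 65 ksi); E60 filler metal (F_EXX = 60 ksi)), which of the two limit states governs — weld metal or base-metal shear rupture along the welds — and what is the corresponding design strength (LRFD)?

t_e = 0.707 × 0.3125 = 0.2209 in; L = 15 in.
Weld metal: φR_n = 0.75 × 0.6 × 60 × 0.2209 × 15 = 89.48 kips.
Base metal (shear rupture): φR_n = 0.75 × 0.6 × 65 × 0.375 × 15 = 164.5 kips.
Governing: weld metal.

φR_n ≈ 89.5 kips (weld metal governs)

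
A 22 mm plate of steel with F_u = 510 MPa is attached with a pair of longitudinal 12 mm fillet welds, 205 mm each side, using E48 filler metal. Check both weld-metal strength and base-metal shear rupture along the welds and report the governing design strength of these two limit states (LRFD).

φR_n ≈ 751 kN (weld metal governs)

E48XX → F_EXX = 480 MPa.
t_e = 0.707 × 12 = 8.484 mm; L = 410 mm.
Weld metal: φR_n = 0.75 × 0.6 × 480 × 8.484 × 410 × 10⁻³ = 751.3 kN.
Base metal (shear rupture): φR_n = 0.75 × 0.6 × 510 × 22 × 410 × 10⁻³ = 2070 kN.
Governing: weld metal.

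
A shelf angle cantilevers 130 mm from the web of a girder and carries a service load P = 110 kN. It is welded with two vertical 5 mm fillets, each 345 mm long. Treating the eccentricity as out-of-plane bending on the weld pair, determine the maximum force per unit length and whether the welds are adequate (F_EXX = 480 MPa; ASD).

L_w = 2 × 345 = 690 mm; section modulus (unit throat) S = 2 × L²/6 = 39680 mm².
Direct shear f_v = P/L_w = 110×10³/690 = 159.4 N/mm.
Moment M = P × e = 110×10³ × 130 = 14300000 N·mm; bending f_b = M/S = 360.4 N/mm.
f_max = √(f_v² + f_b²) = √(159.4² + 360.4²) = 394.1 N/mm.
r_n/Ω = (1/2.0) × 0.6 × 480 × (0.707 × 5) = 509 N/mm → adequate.

f_max ≈ 394 N/mm; adequate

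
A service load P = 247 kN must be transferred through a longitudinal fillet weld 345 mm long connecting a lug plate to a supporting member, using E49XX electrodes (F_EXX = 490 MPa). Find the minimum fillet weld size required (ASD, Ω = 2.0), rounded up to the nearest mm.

w = 7 mm

Total weld length L = 345 mm.
Required throat t_e = P × Ω / (0.6 F_EXX × L) = 247 × 2.0 / (0.6 × 490 × 345 × 10⁻³) = 4.87 mm.
Required leg w = t_e / 0.707 = 6.889 mm → use 7 mm.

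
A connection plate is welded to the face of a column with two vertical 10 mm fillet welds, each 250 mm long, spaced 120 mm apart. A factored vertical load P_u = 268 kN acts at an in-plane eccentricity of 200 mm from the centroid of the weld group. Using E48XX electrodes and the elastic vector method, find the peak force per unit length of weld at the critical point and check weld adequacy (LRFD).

E48XX → F_EXX = 480 MPa.
Total weld length L_w = 500 mm. Treat welds as unit-width lines.
Polar moment about centroid: J = 2[d³/12 + d(b/2)²] = 2[250³/12 + 250×60²] = 4404000 mm³.
Direct shear f_v = P/L_w = 268×10³ / 500 = 536 N/mm (vertical).
Torsion M = P·e = 268×10³ × 200 = 53600000 N·mm.
Critical point at (x, y) = (60, 125) from centroid. f_tx = M·y/J = 1521 N/mm; f_ty = M·x/J = 730.2 N/mm.
Resultant f_max = √[f_tx² + (f_v + f_ty)²] = √[1521² + (536 + 730.2)²] = 1979 N/mm.
Capacity per unit length: φr_n = 0.75 × 0.6 × 480 × (0.707 × 10) = 1527 N/mm.
1979 > 1527 → NOT adequate.

f_max ≈ 1980 N/mm; NOT adequate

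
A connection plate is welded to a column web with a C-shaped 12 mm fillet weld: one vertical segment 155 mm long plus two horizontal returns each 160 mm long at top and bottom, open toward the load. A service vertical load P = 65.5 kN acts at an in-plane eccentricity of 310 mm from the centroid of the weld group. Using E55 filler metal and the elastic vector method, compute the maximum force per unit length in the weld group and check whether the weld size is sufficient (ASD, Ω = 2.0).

f_max ≈ 860 N/mm; adequate

E55XX → F_EXX = 550 MPa.
Total weld length L_w = 475 mm. Treat welds as unit-width lines.
Centroid: x̄ = 2×160×80 / 475 = 53.89 mm from the vertical weld.
Polar moment about centroid: J = I_x + I_y = [155³/12 + 2×160×77.5²] + [155×53.89² + 2(160³/12 + 160×26.11²)] = 3583000 mm³.
Direct shear f_v = P/L_w = 65.5×10³ / 475 = 137.9 N/mm (vertical).
Torsion M = P·e = 65.5×10³ × 310 = 20305000 N·mm.
Critical point at (x, y) = (106.1, 77.5) from centroid. f_tx = M·y/J = 439.2 N/mm; f_ty = M·x/J = 601.3 N/mm.
Resultant f_max = √[f_tx² + (f_v + f_ty)²] = √[439.2² + (137.9 + 601.3)²] = 859.8 N/mm.
Capacity per unit length: r_n/Ω = (1/2.0) × 0.6 × 550 × (0.707 × 12) = 1400 N/mm.
859.8 ≤ 1400 → adequate.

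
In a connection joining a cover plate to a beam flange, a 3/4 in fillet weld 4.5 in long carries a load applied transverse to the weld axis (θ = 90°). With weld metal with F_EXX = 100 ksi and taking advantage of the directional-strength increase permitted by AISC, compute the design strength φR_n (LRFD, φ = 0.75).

φR_n ≈ 161 kips

t_e = 0.707 × 0.75 = 0.5302 in; A_we = 0.5302 × 4.5 = 2.386 in².
Directional factor: 1.0 + 0.5 sin^1.5(90°) = 1.5.
F_nw = 0.6 × 100 × 1.5 = 90 ksi.
φR_n = 0.75 × 90 × 2.386 = 161.1 kips.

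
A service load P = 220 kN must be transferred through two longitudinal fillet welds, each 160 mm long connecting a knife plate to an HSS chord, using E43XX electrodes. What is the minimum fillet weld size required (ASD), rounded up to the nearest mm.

E43XX → F_EXX = 430 MPa.
Total weld length L = 320 mm.
Required throat t_e = P × Ω / (0.6 F_EXX × L) = 220 × 2.0 / (0.6 × 430 × 320 × 10⁻³) = 5.329 mm.
Required leg w = t_e / 0.707 = 7.538 mm → use 8 mm.

w = 8 mm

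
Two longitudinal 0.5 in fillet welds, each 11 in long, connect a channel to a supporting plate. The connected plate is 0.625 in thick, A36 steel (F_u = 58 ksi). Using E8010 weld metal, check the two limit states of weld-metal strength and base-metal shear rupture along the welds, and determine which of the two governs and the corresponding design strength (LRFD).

φR_n ≈ 280 kips (weld metal governs)

E80XX → F_EXX = 80 ksi.
t_e = 0.707 × 0.5 = 0.3535 in; L = 22 in.
Weld metal: φR_n = 0.75 × 0.6 × 80 × 0.3535 × 22 = 280 kips.
Base metal (shear rupture): φR_n = 0.75 × 0.6 × 58 × 0.625 × 22 = 358.9 kips.
Governing: weld metal.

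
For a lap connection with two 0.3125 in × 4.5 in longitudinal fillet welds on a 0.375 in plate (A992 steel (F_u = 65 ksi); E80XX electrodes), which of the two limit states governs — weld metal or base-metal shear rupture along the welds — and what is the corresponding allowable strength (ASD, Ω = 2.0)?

E80XX → F_EXX = 80 ksi.
t_e = 0.707 × 0.3125 = 0.2209 in; L = 9 in.
Weld metal: R_n/Ω = (1/2.0) × 0.6 × 80 × 0.2209 × 9 = 47.72 kip.
Base metal (shear rupture): R_n/Ω = (1/2.0) × 0.6 × 65 × 0.375 × 9 = 65.81 kip.
Governing: weld metal.

R_n/Ω ≈ 47.7 kip (weld metal governs)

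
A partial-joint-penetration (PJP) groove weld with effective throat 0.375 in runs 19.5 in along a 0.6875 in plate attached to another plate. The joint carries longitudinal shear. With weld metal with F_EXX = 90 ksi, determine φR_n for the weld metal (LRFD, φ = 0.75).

Effective throat (given) t_e = 0.375 in.
A_we = 0.375 × 19.5 = 7.312 in².
F_nw = 0.6 F_EXX = 54 ksi.
φR_n = 0.75 × 54 × 7.312 = 296.2 kips.

φR_n ≈ 296 kips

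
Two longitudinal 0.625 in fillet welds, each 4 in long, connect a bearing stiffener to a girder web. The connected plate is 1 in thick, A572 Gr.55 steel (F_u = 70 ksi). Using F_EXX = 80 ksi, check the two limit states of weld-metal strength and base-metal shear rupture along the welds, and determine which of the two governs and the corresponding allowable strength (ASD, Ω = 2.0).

t_e = 0.707 × 0.625 = 0.4419 in; L = 8 in.
Weld metal: R_n/Ω = (1/2.0) × 0.6 × 80 × 0.4419 × 8 = 84.84 kips.
Base metal (shear rupture): R_n/Ω = (1/2.0) × 0.6 × 70 × 1 × 8 = 168 kips.
Governing: weld metal.

R_n/Ω ≈ 84.8 kips (weld metal governs)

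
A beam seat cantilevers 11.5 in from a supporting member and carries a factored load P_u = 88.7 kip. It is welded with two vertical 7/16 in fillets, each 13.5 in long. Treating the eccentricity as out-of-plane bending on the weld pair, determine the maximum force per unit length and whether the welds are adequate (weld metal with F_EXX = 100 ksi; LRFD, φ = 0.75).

L_w = 2 × 13.5 = 27 in; section modulus (unit throat) S = 2 × L²/6 = 60.75 in².
Direct shear f_v = P/L_w = 88.7/27 = 3.285 kip/in.
Moment M = P × e = 88.7 × 11.5 = 1020.1 kip·in; bending f_b = M/S = 16.79 kip/in.
f_max = √(f_v² + f_b²) = √(3.285² + 16.79²) = 17.11 kip/in.
φr_n = 0.75 × 0.6 × 100 × (0.707 × 0.4375) = 13.92 kip/in → NOT adequate.

f_max ≈ 17.1 kip/in; NOT adequate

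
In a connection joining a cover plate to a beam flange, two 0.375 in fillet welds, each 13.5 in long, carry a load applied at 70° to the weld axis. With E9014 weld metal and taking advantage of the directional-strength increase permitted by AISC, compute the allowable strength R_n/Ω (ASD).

R_n/Ω ≈ 281 kip

E90XX → F_EXX = 90 ksi.
t_e = 0.707 × 0.375 = 0.2651 in; A_we = 0.2651 × 27 = 7.158 in².
Directional factor: 1.0 + 0.5 sin^1.5(70°) = 1.455.
F_nw = 0.6 × 90 × 1.455 = 78.59 ksi.
R_n/Ω = (78.59 × 7.158) / 2.0 = 281.3 kip.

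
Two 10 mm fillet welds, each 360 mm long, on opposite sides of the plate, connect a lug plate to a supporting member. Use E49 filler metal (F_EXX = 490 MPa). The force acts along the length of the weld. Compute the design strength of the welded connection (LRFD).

Effective throat t_e = 0.707 × 10 = 7.07 mm.
Total length L = 720 mm; A_we = 7.07 × 720 = 5090 mm².
F_nw = 0.6 F_EXX = 0.6 × 490 = 294 MPa.
φR_n = 0.75 × 294 × 5090 × 10⁻³ = 1122 kN.

φR_n ≈ 1120 kN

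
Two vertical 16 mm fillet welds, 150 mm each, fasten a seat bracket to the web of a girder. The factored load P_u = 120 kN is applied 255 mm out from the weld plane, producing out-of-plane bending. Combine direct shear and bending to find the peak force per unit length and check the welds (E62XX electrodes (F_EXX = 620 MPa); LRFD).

L_w = 2 × 150 = 300 mm; section modulus (unit throat) S = 2 × L²/6 = 7500 mm².
Direct shear f_v = P/L_w = 120×10³/300 = 400 N/mm.
Moment M = P × e = 120×10³ × 255 = 30600000 N·mm; bending f_b = M/S = 4080 N/mm.
f_max = √(f_v² + f_b²) = √(400² + 4080²) = 4100 N/mm.
φr_n = 0.75 × 0.6 × 620 × (0.707 × 16) = 3156 N/mm → NOT adequate.

f_max ≈ 4100 N/mm; NOT adequate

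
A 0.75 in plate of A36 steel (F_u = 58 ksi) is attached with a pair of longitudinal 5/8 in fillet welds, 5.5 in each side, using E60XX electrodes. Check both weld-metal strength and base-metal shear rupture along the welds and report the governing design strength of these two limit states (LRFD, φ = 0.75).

φR_n ≈ 131 kips (weld metal governs)

E60XX → F_EXX = 60 ksi.
t_e = 0.707 × 0.625 = 0.4419 in; L = 11 in.
Weld metal: φR_n = 0.75 × 0.6 × 60 × 0.4419 × 11 = 131.2 kips.
Base metal (shear rupture): φR_n = 0.75 × 0.6 × 58 × 0.75 × 11 = 215.3 kips.
Governing: weld metal.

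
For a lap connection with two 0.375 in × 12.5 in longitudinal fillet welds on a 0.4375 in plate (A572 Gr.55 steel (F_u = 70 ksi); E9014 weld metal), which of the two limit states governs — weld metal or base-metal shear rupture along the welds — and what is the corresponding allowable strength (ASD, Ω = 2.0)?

R_n/Ω ≈ 179 kips (weld metal governs)

E90XX → F_EXX = 90 ksi.
t_e = 0.707 × 0.375 = 0.2651 in; L = 25 in.
Weld metal: R_n/Ω = (1/2.0) × 0.6 × 90 × 0.2651 × 25 = 179 kips.
Base metal (shear rupture): R_n/Ω = (1/2.0) × 0.6 × 70 × 0.4375 × 25 = 229.7 kips.
Governing: weld metal.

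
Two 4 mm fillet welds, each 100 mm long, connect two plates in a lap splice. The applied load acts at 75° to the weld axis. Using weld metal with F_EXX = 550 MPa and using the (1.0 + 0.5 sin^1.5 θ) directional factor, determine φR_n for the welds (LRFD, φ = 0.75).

φR_n ≈ 206 kN

t_e = 0.707 × 4 = 2.828 mm; A_we = 2.828 × 200 = 565.6 mm².
Directional factor: 1.0 + 0.5 sin^1.5(75°) = 1.475.
F_nw = 0.6 × 550 × 1.475 = 486.6 MPa.
φR_n = 0.75 × 486.6 × 565.6 × 10⁻³ = 206.4 kN.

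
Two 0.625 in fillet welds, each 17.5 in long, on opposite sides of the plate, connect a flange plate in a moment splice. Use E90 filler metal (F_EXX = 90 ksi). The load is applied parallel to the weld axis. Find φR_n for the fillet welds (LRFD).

Effective throat t_e = 0.707 × 0.625 = 0.4419 in.
Total length L = 35 in; A_we = 0.4419 × 35 = 15.47 in².
F_nw = 0.6 F_EXX = 0.6 × 90 = 54 ksi.
φR_n = 0.75 × 54 × 15.47 = 626.4 kips.

φR_n ≈ 626 kips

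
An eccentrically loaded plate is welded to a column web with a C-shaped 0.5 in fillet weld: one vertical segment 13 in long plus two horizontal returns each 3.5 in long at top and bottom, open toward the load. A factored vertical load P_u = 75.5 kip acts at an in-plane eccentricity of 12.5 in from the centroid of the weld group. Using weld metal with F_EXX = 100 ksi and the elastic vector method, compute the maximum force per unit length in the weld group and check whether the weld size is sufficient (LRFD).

f_max ≈ 15.4 kip/in; adequate

Total weld length L_w = 20 in. Treat welds as unit-width lines.
Centroid: x̄ = 2×3.5×1.75 / 20 = 0.6125 in from the vertical weld.
Polar moment about centroid: J = I_x + I_y = [13³/12 + 2×3.5×6.5²] + [13×0.6125² + 2(3.5³/12 + 3.5×1.137²)] = 499.9 in³.
Direct shear f_v = P/L_w = 75.5 / 20 = 3.775 kip/in (vertical).
Torsion M = P·e = 75.5 × 12.5 = 943.75 kip·in.
Critical point at (x, y) = (2.888, 6.5) from centroid. f_tx = M·y/J = 12.27 kip/in; f_ty = M·x/J = 5.451 kip/in.
Resultant f_max = √[f_tx² + (f_v + f_ty)²] = √[12.27² + (3.775 + 5.451)²] = 15.35 kip/in.
Capacity per unit length: φr_n = 0.75 × 0.6 × 100 × (0.707 × 0.5) = 15.91 kip/in.
15.35 ≤ 15.91 → adequate.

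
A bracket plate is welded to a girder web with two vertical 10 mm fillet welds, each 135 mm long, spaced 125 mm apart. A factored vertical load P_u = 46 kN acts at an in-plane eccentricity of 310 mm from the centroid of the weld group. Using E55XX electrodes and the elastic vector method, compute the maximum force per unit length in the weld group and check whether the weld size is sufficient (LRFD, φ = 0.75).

f_max ≈ 1020 N/mm; adequate

E55XX → F_EXX = 550 MPa.
Total weld length L_w = 270 mm. Treat welds as unit-width lines.
Polar moment about centroid: J = 2[d³/12 + d(b/2)²] = 2[135³/12 + 135×62.5²] = 1465000 mm³.
Direct shear f_v = P/L_w = 46×10³ / 270 = 170.4 N/mm (vertical).
Torsion M = P·e = 46×10³ × 310 = 14260000 N·mm.
Critical point at (x, y) = (62.5, 67.5) from centroid. f_tx = M·y/J = 657.1 N/mm; f_ty = M·x/J = 608.5 N/mm.
Resultant f_max = √[f_tx² + (f_v + f_ty)²] = √[657.1² + (170.4 + 608.5)²] = 1019 N/mm.
Capacity per unit length: φr_n = 0.75 × 0.6 × 550 × (0.707 × 10) = 1750 N/mm.
1019 ≤ 1750 → adequate.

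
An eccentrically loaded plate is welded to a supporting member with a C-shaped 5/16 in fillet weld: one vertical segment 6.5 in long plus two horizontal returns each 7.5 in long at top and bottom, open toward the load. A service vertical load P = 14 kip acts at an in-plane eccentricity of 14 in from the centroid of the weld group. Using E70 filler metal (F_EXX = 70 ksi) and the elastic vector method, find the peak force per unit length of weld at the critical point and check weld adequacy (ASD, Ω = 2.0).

Total weld length L_w = 21.5 in. Treat welds as unit-width lines.
Centroid: x̄ = 2×7.5×3.75 / 21.5 = 2.616 in from the vertical weld.
Polar moment about centroid: J = I_x + I_y = [6.5³/12 + 2×7.5×3.25²] + [6.5×2.616² + 2(7.5³/12 + 7.5×1.134²)] = 315.4 in³.
Direct shear f_v = P/L_w = 14 / 21.5 = 0.6512 kip/in (vertical).
Torsion M = P·e = 14 × 14 = 196 kip·in.
Critical point at (x, y) = (4.884, 3.25) from centroid. f_tx = M·y/J = 2.02 kip/in; f_ty = M·x/J = 3.035 kip/in.
Resultant f_max = √[f_tx² + (f_v + f_ty)²] = √[2.02² + (0.6512 + 3.035)²] = 4.203 kip/in.
Capacity per unit length: r_n/Ω = (1/2.0) × 0.6 × 70 × (0.707 × 0.3125) = 4.64 kip/in.
4.203 ≤ 4.64 → adequate.

f_max ≈ 4.2 kip/in; adequate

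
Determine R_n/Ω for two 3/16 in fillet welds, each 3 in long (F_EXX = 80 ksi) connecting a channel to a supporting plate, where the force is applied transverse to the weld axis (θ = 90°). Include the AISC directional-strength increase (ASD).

t_e = 0.707 × 0.1875 = 0.1326 in; A_we = 0.1326 × 6 = 0.7954 in².
Directional factor: 1.0 + 0.5 sin^1.5(90°) = 1.5.
F_nw = 0.6 × 80 × 1.5 = 72 ksi.
R_n/Ω = (72 × 0.7954) / 2.0 = 28.63 kips.

R_n/Ω ≈ 28.6 kips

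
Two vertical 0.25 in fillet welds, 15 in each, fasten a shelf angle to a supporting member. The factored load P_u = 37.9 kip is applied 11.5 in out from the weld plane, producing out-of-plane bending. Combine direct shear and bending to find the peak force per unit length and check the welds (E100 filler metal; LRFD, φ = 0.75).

f_max ≈ 5.95 kip/in; adequate

E100XX → F_EXX = 100 ksi.
L_w = 2 × 15 = 30 in; section modulus (unit throat) S = 2 × L²/6 = 75 in².
Direct shear f_v = P/L_w = 37.9/30 = 1.263 kip/in.
Moment M = P × e = 37.9 × 11.5 = 435.85 kip·in; bending f_b = M/S = 5.811 kip/in.
f_max = √(f_v² + f_b²) = √(1.263² + 5.811²) = 5.947 kip/in.
φr_n = 0.75 × 0.6 × 100 × (0.707 × 0.25) = 7.954 kip/in → adequate.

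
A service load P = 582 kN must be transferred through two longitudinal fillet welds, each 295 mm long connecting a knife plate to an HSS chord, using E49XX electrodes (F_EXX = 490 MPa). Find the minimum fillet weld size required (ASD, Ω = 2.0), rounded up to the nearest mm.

w = 10 mm

Total weld length L = 590 mm.
Required throat t_e = P × Ω / (0.6 F_EXX × L) = 582 × 2.0 / (0.6 × 490 × 590 × 10⁻³) = 6.71 mm.
Required leg w = t_e / 0.707 = 9.491 mm → use 10 mm.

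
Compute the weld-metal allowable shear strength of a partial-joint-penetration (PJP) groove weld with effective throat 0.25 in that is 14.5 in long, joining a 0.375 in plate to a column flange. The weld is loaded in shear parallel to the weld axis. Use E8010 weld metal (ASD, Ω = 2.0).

E80XX → F_EXX = 80 ksi.
Effective throat (given) t_e = 0.25 in.
A_we = 0.25 × 14.5 = 3.625 in².
F_nw = 0.6 F_EXX = 48 ksi.
R_n/Ω = (48 × 3.625) / 2.0 = 87 kip.

R_n/Ω ≈ 87 kip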